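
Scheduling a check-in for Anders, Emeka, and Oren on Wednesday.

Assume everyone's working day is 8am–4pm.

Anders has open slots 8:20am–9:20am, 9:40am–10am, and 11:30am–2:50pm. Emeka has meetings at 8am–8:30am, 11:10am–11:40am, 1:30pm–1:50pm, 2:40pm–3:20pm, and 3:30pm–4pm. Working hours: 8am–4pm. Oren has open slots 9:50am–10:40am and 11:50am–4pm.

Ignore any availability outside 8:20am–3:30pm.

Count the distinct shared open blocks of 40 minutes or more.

2

Emeka free within 08:00–16:00: 08:30–11:10, 11:40–13:30, 13:50–14:40, 15:20–15:30.
Anders ∩ Emeka: 08:30–09:20, 09:40–10:00, 11:40–13:30, 13:50–14:40.
Anders ∩ Emeka ∩ Oren: 09:50–10:00, 11:50–13:30, 13:50–14:40.
Restricted to 08:20–15:30: 09:50–10:00, 11:50–13:30, 13:50–14:40.
Windows ≥ 40 min: 11:50–13:30, 13:50–14:40.
That's 2 windows.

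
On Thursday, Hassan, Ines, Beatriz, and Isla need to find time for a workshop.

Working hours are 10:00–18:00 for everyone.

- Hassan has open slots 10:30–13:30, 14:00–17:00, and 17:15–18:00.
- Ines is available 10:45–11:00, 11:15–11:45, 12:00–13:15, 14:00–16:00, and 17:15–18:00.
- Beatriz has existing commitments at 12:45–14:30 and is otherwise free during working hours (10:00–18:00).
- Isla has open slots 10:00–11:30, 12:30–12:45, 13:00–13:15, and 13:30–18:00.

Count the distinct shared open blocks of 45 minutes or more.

Beatriz free within 10:00–18:00: 10:00–12:45, 14:30–18:00.
Hassan ∩ Ines: 10:45–11:00, 11:15–11:45, 12:00–13:15, 14:00–16:00, 17:15–18:00.
Hassan ∩ Ines ∩ Beatriz: 10:45–11:00, 11:15–11:45, 12:00–12:45, 14:30–16:00, 17:15–18:00.
Hassan ∩ Ines ∩ Beatriz ∩ Isla: 10:45–11:00, 11:15–11:30, 12:30–12:45, 14:30–16:00, 17:15–18:00.
Windows ≥ 45 min: 14:30–16:00, 17:15–18:00.
That's 2 windows.

2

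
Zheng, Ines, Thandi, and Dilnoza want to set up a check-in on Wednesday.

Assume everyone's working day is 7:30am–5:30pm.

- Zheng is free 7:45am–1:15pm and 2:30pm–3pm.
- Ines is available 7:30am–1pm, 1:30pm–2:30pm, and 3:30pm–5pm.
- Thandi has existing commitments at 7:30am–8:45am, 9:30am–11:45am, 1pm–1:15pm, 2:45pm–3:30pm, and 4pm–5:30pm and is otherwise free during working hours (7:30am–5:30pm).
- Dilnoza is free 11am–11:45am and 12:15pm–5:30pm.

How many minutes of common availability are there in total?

45 minutes

Thandi free within 07:30–17:30: 08:45–09:30, 11:45–13:00, 13:15–14:45, 15:30–16:00.
Zheng ∩ Ines: 07:45–13:00.
Zheng ∩ Ines ∩ Thandi: 08:45–09:30, 11:45–13:00.
Zheng ∩ Ines ∩ Thandi ∩ Dilnoza: 12:15–13:00.
Total common minutes: 45.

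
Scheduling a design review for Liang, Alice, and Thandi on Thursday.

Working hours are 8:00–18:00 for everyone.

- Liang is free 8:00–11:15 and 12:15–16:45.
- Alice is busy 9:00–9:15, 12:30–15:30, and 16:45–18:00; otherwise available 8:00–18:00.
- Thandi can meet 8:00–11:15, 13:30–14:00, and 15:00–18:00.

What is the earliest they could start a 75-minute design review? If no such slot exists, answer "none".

09:15

Alice free within 08:00–18:00: 08:00–09:00, 09:15–12:30, 15:30–16:45.
Liang ∩ Alice: 08:00–09:00, 09:15–11:15, 12:15–12:30, 15:30–16:45.
Liang ∩ Alice ∩ Thandi: 08:00–09:00, 09:15–11:15, 15:30–16:45.
Windows ≥ 75 min: 09:15–11:15, 15:30–16:45.
Earliest such window starts at 09:15.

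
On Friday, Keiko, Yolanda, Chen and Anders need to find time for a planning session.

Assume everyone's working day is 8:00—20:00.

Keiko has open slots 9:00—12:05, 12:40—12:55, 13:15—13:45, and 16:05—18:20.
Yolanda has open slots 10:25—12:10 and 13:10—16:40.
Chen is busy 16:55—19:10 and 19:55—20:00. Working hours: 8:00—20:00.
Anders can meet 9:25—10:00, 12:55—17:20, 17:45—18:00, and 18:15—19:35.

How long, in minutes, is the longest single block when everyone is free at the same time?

35 minutes

Chen free within 08:00–20:00: 08:00–16:55, 19:10–19:55.
Keiko ∩ Yolanda: 10:25–12:05, 13:15–13:45, 16:05–16:40.
Keiko ∩ Yolanda ∩ Chen: 10:25–12:05, 13:15–13:45, 16:05–16:40.
Keiko ∩ Yolanda ∩ Chen ∩ Anders: 13:15–13:45, 16:05–16:40.
Common window lengths: 30, 35 min; longest is 35.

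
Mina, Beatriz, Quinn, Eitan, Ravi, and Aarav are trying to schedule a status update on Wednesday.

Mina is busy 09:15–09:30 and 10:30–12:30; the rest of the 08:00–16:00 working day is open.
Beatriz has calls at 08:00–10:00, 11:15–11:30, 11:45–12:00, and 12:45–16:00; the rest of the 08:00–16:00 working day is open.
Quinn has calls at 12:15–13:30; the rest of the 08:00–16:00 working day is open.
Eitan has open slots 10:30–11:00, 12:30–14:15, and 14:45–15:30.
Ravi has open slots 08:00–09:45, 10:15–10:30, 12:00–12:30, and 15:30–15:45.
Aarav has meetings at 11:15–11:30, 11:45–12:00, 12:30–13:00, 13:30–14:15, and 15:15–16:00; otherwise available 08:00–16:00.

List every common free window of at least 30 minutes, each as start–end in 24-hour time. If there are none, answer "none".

none

Mina free within 08:00–16:00: 08:00–09:15, 09:30–10:30, 12:30–16:00.
Beatriz free within 08:00–16:00: 10:00–11:15, 11:30–11:45, 12:00–12:45.
Quinn free within 08:00–16:00: 08:00–12:15, 13:30–16:00.
Aarav free within 08:00–16:00: 08:00–11:15, 11:30–11:45, 12:00–12:30, 13:00–13:30, 14:15–15:15.
Mina ∩ Beatriz: 10:00–10:30, 12:30–12:45.
Mina ∩ Beatriz ∩ Quinn: 10:00–10:30.
Mina ∩ Beatriz ∩ Quinn ∩ Eitan: (none).
Mina ∩ Beatriz ∩ Quinn ∩ Eitan ∩ Ravi: (none).
Mina ∩ Beatriz ∩ Quinn ∩ Eitan ∩ Ravi ∩ Aarav: (none).
Windows ≥ 30 min: (none).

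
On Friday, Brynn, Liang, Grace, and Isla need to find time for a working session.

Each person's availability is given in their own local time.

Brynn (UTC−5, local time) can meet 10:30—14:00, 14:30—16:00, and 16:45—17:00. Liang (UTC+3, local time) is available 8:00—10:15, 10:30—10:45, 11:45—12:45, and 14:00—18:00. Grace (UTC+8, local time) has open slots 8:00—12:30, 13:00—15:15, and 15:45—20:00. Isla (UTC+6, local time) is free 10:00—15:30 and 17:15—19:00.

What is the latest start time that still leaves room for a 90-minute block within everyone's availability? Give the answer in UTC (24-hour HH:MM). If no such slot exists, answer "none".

none

Brynn → UTC: 15:30–19:00, 19:30–21:00, 21:45–22:00.
Liang → UTC: 05:00–07:15, 07:30–07:45, 08:45–09:45, 11:00–15:00.
Grace → UTC: 00:00–04:30, 05:00–07:15, 07:45–12:00.
Isla → UTC: 04:00–09:30, 11:15–13:00.
Brynn ∩ Liang: (none).
Brynn ∩ Liang ∩ Grace: (none).
Brynn ∩ Liang ∩ Grace ∩ Isla: (none).
Windows ≥ 90 min: (none).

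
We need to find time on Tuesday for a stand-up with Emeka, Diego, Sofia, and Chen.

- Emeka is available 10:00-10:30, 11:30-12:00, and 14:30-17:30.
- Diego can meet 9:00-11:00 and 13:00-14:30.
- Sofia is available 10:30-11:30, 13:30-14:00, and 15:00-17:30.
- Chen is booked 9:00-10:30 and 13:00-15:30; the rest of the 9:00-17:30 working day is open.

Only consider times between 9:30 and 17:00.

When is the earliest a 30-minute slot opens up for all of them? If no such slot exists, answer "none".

Chen free within 09:00–17:30: 10:30–13:00, 15:30–17:30.
Emeka ∩ Diego: 10:00–10:30.
Emeka ∩ Diego ∩ Sofia: (none).
Emeka ∩ Diego ∩ Sofia ∩ Chen: (none).
Restricted to 09:30–17:00: (none).
Windows ≥ 30 min: (none).

none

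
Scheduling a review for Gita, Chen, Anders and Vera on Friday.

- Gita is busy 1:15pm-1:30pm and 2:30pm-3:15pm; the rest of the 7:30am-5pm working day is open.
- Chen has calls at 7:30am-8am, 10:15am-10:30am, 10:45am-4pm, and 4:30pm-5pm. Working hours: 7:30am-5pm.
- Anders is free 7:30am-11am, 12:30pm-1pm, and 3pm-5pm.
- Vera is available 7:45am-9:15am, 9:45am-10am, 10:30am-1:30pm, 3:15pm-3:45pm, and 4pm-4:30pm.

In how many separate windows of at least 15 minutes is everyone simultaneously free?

4

Gita free within 07:30–17:00: 07:30–13:15, 13:30–14:30, 15:15–17:00.
Chen free within 07:30–17:00: 08:00–10:15, 10:30–10:45, 16:00–16:30.
Gita ∩ Chen: 08:00–10:15, 10:30–10:45, 16:00–16:30.
Gita ∩ Chen ∩ Anders: 08:00–10:15, 10:30–10:45, 16:00–16:30.
Gita ∩ Chen ∩ Anders ∩ Vera: 08:00–09:15, 09:45–10:00, 10:30–10:45, 16:00–16:30.
Windows ≥ 15 min: 08:00–09:15, 09:45–10:00, 10:30–10:45, 16:00–16:30.
That's 4 windows.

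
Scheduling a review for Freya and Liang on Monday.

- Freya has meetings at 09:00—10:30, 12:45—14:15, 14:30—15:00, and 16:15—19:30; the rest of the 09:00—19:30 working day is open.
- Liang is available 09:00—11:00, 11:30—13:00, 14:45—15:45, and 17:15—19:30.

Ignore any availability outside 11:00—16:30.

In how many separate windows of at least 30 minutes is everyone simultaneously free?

Freya free within 09:00–19:30: 10:30–12:45, 14:15–14:30, 15:00–16:15.
Freya ∩ Liang: 10:30–11:00, 11:30–12:45, 15:00–15:45.
Restricted to 11:00–16:30: 11:30–12:45, 15:00–15:45.
Windows ≥ 30 min: 11:30–12:45, 15:00–15:45.
That's 2 windows.

2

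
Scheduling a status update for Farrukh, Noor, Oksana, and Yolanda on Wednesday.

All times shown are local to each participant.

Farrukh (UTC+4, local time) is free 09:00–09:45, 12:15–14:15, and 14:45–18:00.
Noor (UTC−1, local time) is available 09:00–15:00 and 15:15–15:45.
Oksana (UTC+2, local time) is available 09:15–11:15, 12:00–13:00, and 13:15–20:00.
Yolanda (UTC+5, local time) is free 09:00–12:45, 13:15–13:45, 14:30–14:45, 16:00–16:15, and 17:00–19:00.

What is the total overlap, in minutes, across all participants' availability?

120 minutes

Farrukh → UTC: 05:00–05:45, 08:15–10:15, 10:45–14:00.
Noor → UTC: 10:00–16:00, 16:15–16:45.
Oksana → UTC: 07:15–09:15, 10:00–11:00, 11:15–18:00.
Yolanda → UTC: 04:00–07:45, 08:15–08:45, 09:30–09:45, 11:00–11:15, 12:00–14:00.
Farrukh ∩ Noor: 10:00–10:15, 10:45–14:00.
Farrukh ∩ Noor ∩ Oksana: 10:00–10:15, 10:45–11:00, 11:15–14:00.
Farrukh ∩ Noor ∩ Oksana ∩ Yolanda: 12:00–14:00.
Total common minutes: 120.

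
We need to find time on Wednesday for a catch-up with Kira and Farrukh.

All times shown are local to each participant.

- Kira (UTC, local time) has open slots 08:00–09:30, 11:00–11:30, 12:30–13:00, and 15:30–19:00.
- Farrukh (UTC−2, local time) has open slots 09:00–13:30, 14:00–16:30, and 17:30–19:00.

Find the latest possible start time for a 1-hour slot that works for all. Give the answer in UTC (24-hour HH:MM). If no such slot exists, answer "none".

17:30

Kira → UTC: 08:00–09:30, 11:00–11:30, 12:30–13:00, 15:30–19:00.
Farrukh → UTC: 11:00–15:30, 16:00–18:30, 19:30–21:00.
Kira ∩ Farrukh: 11:00–11:30, 12:30–13:00, 16:00–18:30.
Windows ≥ 60 min: 16:00–18:30.
Latest start in the last window 16:00–18:30 is 18:30 − 60 min = 17:30.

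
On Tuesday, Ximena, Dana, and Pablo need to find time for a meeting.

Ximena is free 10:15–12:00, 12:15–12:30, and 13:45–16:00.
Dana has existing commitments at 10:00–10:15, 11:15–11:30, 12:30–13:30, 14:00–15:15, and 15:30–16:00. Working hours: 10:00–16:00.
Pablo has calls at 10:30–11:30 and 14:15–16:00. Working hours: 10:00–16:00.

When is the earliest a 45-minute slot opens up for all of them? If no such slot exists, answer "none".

none

Dana free within 10:00–16:00: 10:15–11:15, 11:30–12:30, 13:30–14:00, 15:15–15:30.
Pablo free within 10:00–16:00: 10:00–10:30, 11:30–14:15.
Ximena ∩ Dana: 10:15–11:15, 11:30–12:00, 12:15–12:30, 13:45–14:00, 15:15–15:30.
Ximena ∩ Dana ∩ Pablo: 10:15–10:30, 11:30–12:00, 12:15–12:30, 13:45–14:00.
Windows ≥ 45 min: (none).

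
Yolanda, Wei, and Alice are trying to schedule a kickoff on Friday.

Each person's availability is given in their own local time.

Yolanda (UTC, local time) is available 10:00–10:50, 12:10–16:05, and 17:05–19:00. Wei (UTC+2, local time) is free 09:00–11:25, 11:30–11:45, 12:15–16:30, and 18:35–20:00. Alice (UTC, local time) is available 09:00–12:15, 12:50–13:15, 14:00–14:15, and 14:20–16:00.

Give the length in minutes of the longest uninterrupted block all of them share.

35 minutes

Yolanda → UTC: 10:00–10:50, 12:10–16:05, 17:05–19:00.
Wei → UTC: 07:00–09:25, 09:30–09:45, 10:15–14:30, 16:35–18:00.
Alice → UTC: 09:00–12:15, 12:50–13:15, 14:00–14:15, 14:20–16:00.
Yolanda ∩ Wei: 10:15–10:50, 12:10–14:30, 17:05–18:00.
Yolanda ∩ Wei ∩ Alice: 10:15–10:50, 12:10–12:15, 12:50–13:15, 14:00–14:15, 14:20–14:30.
Common window lengths: 35, 5, 25, 15, 10 min; longest is 35.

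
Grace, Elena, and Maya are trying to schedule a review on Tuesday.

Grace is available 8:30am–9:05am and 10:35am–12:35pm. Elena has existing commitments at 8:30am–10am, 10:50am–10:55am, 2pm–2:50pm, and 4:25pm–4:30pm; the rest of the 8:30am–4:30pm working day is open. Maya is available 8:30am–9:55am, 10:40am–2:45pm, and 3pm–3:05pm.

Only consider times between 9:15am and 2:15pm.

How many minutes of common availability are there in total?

Elena free within 08:30–16:30: 10:00–10:50, 10:55–14:00, 14:50–16:25.
Grace ∩ Elena: 10:35–10:50, 10:55–12:35.
Grace ∩ Elena ∩ Maya: 10:40–10:50, 10:55–12:35.
Restricted to 09:15–14:15: 10:40–10:50, 10:55–12:35.
Total common minutes: 10 + 100 = 110.

110 minutes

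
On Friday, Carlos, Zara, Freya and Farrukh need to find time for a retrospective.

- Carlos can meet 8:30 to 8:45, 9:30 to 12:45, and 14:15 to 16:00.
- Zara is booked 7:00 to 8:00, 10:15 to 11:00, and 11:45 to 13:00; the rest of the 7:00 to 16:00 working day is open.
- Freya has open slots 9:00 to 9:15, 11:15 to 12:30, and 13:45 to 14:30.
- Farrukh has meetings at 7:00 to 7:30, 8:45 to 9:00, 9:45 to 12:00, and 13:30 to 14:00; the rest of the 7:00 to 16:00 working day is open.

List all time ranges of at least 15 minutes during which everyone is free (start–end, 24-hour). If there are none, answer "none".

14:15–14:30

Zara free within 07:00–16:00: 08:00–10:15, 11:00–11:45, 13:00–16:00.
Farrukh free within 07:00–16:00: 07:30–08:45, 09:00–09:45, 12:00–13:30, 14:00–16:00.
Carlos ∩ Zara: 08:30–08:45, 09:30–10:15, 11:00–11:45, 14:15–16:00.
Carlos ∩ Zara ∩ Freya: 11:15–11:45, 14:15–14:30.
Carlos ∩ Zara ∩ Freya ∩ Farrukh: 14:15–14:30.
Windows ≥ 15 min: 14:15–14:30.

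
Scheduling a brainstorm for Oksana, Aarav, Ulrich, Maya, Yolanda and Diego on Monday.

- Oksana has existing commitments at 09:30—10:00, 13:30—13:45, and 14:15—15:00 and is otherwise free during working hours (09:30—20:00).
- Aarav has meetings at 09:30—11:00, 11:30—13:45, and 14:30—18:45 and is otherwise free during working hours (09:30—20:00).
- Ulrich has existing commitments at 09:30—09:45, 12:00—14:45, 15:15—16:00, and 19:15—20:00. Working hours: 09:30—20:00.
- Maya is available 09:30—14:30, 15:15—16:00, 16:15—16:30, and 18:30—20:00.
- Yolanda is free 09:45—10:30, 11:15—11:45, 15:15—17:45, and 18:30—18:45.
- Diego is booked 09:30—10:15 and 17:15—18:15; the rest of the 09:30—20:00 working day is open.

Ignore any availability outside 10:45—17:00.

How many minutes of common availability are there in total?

15 minutes

Oksana free within 09:30–20:00: 10:00–13:30, 13:45–14:15, 15:00–20:00.
Aarav free within 09:30–20:00: 11:00–11:30, 13:45–14:30, 18:45–20:00.
Ulrich free within 09:30–20:00: 09:45–12:00, 14:45–15:15, 16:00–19:15.
Diego free within 09:30–20:00: 10:15–17:15, 18:15–20:00.
Oksana ∩ Aarav: 11:00–11:30, 13:45–14:15, 18:45–20:00.
Oksana ∩ Aarav ∩ Ulrich: 11:00–11:30, 18:45–19:15.
Oksana ∩ Aarav ∩ Ulrich ∩ Maya: 11:00–11:30, 18:45–19:15.
Oksana ∩ Aarav ∩ Ulrich ∩ Maya ∩ Yolanda: 11:15–11:30.
Oksana ∩ Aarav ∩ Ulrich ∩ Maya ∩ Yolanda ∩ Diego: 11:15–11:30.
Restricted to 10:45–17:00: 11:15–11:30.
Total common minutes: 15.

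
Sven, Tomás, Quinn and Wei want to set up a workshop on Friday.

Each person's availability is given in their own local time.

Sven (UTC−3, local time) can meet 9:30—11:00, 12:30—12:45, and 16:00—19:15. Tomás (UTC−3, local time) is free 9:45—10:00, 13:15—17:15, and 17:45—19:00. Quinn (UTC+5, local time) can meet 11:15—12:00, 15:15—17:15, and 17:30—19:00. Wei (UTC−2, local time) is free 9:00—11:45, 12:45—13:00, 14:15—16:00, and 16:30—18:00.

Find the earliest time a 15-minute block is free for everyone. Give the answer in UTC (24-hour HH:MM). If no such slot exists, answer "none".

12:45

Sven → UTC: 12:30–14:00, 15:30–15:45, 19:00–22:15.
Tomás → UTC: 12:45–13:00, 16:15–20:15, 20:45–22:00.
Quinn → UTC: 06:15–07:00, 10:15–12:15, 12:30–14:00.
Wei → UTC: 11:00–13:45, 14:45–15:00, 16:15–18:00, 18:30–20:00.
Sven ∩ Tomás: 12:45–13:00, 19:00–20:15, 20:45–22:00.
Sven ∩ Tomás ∩ Quinn: 12:45–13:00.
Sven ∩ Tomás ∩ Quinn ∩ Wei: 12:45–13:00.
Windows ≥ 15 min: 12:45–13:00.
Earliest such window starts at 12:45.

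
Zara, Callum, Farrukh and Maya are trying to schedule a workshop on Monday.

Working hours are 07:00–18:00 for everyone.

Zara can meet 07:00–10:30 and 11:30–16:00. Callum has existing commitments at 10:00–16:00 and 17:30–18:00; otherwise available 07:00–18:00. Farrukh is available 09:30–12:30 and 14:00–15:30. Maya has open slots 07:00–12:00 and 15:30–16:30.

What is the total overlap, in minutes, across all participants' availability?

30 minutes

Callum free within 07:00–18:00: 07:00–10:00, 16:00–17:30.
Zara ∩ Callum: 07:00–10:00.
Zara ∩ Callum ∩ Farrukh: 09:30–10:00.
Zara ∩ Callum ∩ Farrukh ∩ Maya: 09:30–10:00.
Total common minutes: 30.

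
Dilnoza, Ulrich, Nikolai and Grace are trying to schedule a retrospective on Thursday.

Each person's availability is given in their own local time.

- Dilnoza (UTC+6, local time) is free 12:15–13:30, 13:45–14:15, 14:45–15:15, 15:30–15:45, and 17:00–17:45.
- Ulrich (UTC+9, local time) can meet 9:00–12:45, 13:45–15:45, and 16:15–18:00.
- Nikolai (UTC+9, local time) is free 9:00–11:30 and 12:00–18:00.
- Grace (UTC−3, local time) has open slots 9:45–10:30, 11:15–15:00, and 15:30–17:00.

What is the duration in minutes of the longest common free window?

Dilnoza → UTC: 06:15–07:30, 07:45–08:15, 08:45–09:15, 09:30–09:45, 11:00–11:45.
Ulrich → UTC: 00:00–03:45, 04:45–06:45, 07:15–09:00.
Nikolai → UTC: 00:00–02:30, 03:00–09:00.
Grace → UTC: 12:45–13:30, 14:15–18:00, 18:30–20:00.
Dilnoza ∩ Ulrich: 06:15–06:45, 07:15–07:30, 07:45–08:15, 08:45–09:00.
Dilnoza ∩ Ulrich ∩ Nikolai: 06:15–06:45, 07:15–07:30, 07:45–08:15, 08:45–09:00.
Dilnoza ∩ Ulrich ∩ Nikolai ∩ Grace: (none).
No common window.

0 minutes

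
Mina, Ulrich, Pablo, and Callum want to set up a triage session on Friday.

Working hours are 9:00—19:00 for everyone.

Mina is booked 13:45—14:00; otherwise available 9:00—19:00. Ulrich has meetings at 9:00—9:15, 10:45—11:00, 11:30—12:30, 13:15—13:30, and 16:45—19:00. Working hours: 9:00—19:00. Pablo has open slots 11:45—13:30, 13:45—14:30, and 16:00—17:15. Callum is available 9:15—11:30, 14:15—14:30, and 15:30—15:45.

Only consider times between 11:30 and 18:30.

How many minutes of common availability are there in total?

15 minutes

Mina free within 09:00–19:00: 09:00–13:45, 14:00–19:00.
Ulrich free within 09:00–19:00: 09:15–10:45, 11:00–11:30, 12:30–13:15, 13:30–16:45.
Mina ∩ Ulrich: 09:15–10:45, 11:00–11:30, 12:30–13:15, 13:30–13:45, 14:00–16:45.
Mina ∩ Ulrich ∩ Pablo: 12:30–13:15, 14:00–14:30, 16:00–16:45.
Mina ∩ Ulrich ∩ Pablo ∩ Callum: 14:15–14:30.
Restricted to 11:30–18:30: 14:15–14:30.
Total common minutes: 15.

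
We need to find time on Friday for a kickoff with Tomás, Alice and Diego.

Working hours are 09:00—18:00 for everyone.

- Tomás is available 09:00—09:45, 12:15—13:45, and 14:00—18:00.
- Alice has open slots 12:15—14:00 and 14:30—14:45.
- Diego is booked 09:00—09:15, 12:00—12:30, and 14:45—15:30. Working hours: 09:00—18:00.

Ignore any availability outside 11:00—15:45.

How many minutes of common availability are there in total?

Diego free within 09:00–18:00: 09:15–12:00, 12:30–14:45, 15:30–18:00.
Tomás ∩ Alice: 12:15–13:45, 14:30–14:45.
Tomás ∩ Alice ∩ Diego: 12:30–13:45, 14:30–14:45.
Restricted to 11:00–15:45: 12:30–13:45, 14:30–14:45.
Total common minutes: 75 + 15 = 90.

90 minutes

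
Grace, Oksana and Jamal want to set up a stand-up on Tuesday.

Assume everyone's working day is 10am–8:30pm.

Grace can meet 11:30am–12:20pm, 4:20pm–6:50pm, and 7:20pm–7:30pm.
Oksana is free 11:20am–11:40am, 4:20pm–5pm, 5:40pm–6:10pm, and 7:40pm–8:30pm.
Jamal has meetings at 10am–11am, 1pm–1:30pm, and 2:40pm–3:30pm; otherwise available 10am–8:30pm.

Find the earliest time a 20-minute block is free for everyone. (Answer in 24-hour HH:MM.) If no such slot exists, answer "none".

16:20

Jamal free within 10:00–20:30: 11:00–13:00, 13:30–14:40, 15:30–20:30.
Grace ∩ Oksana: 11:30–11:40, 16:20–17:00, 17:40–18:10.
Grace ∩ Oksana ∩ Jamal: 11:30–11:40, 16:20–17:00, 17:40–18:10.
Windows ≥ 20 min: 16:20–17:00, 17:40–18:10.
Earliest such window starts at 16:20.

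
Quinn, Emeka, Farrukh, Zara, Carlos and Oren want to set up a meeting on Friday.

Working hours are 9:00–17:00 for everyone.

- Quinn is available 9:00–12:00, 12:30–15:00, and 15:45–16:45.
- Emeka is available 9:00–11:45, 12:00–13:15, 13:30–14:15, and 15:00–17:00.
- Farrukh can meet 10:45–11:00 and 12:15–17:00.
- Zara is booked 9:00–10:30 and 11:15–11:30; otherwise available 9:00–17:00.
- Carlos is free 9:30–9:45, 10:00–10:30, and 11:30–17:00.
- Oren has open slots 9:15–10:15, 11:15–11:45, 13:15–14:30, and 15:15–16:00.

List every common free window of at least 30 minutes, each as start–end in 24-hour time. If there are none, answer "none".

Zara free within 09:00–17:00: 10:30–11:15, 11:30–17:00.
Quinn ∩ Emeka: 09:00–11:45, 12:30–13:15, 13:30–14:15, 15:45–16:45.
Quinn ∩ Emeka ∩ Farrukh: 10:45–11:00, 12:30–13:15, 13:30–14:15, 15:45–16:45.
Quinn ∩ Emeka ∩ Farrukh ∩ Zara: 10:45–11:00, 12:30–13:15, 13:30–14:15, 15:45–16:45.
Quinn ∩ Emeka ∩ Farrukh ∩ Zara ∩ Carlos: 12:30–13:15, 13:30–14:15, 15:45–16:45.
Quinn ∩ Emeka ∩ Farrukh ∩ Zara ∩ Carlos ∩ Oren: 13:30–14:15, 15:45–16:00.
Windows ≥ 30 min: 13:30–14:15.

13:30–14:15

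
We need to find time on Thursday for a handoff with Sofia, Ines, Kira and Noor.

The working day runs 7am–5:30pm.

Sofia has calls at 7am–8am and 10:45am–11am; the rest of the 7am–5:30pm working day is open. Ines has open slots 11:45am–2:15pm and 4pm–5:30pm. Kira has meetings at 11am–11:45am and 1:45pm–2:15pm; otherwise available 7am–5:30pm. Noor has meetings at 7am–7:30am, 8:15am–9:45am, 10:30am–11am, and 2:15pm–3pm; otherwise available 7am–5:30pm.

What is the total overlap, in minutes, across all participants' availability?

210 minutes

Sofia free within 07:00–17:30: 08:00–10:45, 11:00–17:30.
Kira free within 07:00–17:30: 07:00–11:00, 11:45–13:45, 14:15–17:30.
Noor free within 07:00–17:30: 07:30–08:15, 09:45–10:30, 11:00–14:15, 15:00–17:30.
Sofia ∩ Ines: 11:45–14:15, 16:00–17:30.
Sofia ∩ Ines ∩ Kira: 11:45–13:45, 16:00–17:30.
Sofia ∩ Ines ∩ Kira ∩ Noor: 11:45–13:45, 16:00–17:30.
Total common minutes: 120 + 90 = 210.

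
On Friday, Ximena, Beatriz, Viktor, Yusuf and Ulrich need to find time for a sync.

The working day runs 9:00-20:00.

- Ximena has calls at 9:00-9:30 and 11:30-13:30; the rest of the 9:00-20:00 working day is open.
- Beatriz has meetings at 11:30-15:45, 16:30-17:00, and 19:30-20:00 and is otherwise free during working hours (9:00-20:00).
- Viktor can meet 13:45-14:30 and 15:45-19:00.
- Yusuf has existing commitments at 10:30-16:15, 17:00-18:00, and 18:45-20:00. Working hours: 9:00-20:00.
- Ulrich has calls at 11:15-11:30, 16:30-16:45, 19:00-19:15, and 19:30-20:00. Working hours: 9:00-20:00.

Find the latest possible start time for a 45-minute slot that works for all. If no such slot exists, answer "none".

18:00

Ximena free within 09:00–20:00: 09:30–11:30, 13:30–20:00.
Beatriz free within 09:00–20:00: 09:00–11:30, 15:45–16:30, 17:00–19:30.
Yusuf free within 09:00–20:00: 09:00–10:30, 16:15–17:00, 18:00–18:45.
Ulrich free within 09:00–20:00: 09:00–11:15, 11:30–16:30, 16:45–19:00, 19:15–19:30.
Ximena ∩ Beatriz: 09:30–11:30, 15:45–16:30, 17:00–19:30.
Ximena ∩ Beatriz ∩ Viktor: 15:45–16:30, 17:00–19:00.
Ximena ∩ Beatriz ∩ Viktor ∩ Yusuf: 16:15–16:30, 18:00–18:45.
Ximena ∩ Beatriz ∩ Viktor ∩ Yusuf ∩ Ulrich: 16:15–16:30, 18:00–18:45.
Windows ≥ 45 min: 18:00–18:45.
Latest start in the last window 18:00–18:45 is 18:45 − 45 min = 18:00.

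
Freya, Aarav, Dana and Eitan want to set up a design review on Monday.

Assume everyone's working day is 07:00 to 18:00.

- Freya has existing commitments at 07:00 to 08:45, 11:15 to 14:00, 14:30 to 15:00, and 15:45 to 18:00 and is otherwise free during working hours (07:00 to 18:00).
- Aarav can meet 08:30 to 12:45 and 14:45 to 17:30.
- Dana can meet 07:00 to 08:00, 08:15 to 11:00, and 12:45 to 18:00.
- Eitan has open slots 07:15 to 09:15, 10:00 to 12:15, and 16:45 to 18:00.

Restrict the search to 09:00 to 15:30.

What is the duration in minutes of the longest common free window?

60 minutes

Freya free within 07:00–18:00: 08:45–11:15, 14:00–14:30, 15:00–15:45.
Freya ∩ Aarav: 08:45–11:15, 15:00–15:45.
Freya ∩ Aarav ∩ Dana: 08:45–11:00, 15:00–15:45.
Freya ∩ Aarav ∩ Dana ∩ Eitan: 08:45–09:15, 10:00–11:00.
Restricted to 09:00–15:30: 09:00–09:15, 10:00–11:00.
Common window lengths: 15, 60 min; longest is 60.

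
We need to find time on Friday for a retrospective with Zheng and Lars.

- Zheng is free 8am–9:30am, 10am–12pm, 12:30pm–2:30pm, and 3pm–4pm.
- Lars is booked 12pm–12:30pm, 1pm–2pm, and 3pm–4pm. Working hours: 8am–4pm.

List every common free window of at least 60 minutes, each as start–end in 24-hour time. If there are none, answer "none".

Lars free within 08:00–16:00: 08:00–12:00, 12:30–13:00, 14:00–15:00.
Zheng ∩ Lars: 08:00–09:30, 10:00–12:00, 12:30–13:00, 14:00–14:30.
Windows ≥ 60 min: 08:00–09:30, 10:00–12:00.

08:00–09:30, 10:00–12:00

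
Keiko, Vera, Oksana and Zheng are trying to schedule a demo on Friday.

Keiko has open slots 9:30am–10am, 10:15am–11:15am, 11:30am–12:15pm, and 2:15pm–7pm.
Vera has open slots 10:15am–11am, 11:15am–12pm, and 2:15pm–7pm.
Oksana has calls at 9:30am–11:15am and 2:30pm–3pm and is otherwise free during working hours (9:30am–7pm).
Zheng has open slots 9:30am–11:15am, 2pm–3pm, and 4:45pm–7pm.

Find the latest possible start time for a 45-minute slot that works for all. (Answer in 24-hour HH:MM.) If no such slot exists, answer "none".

Oksana free within 09:30–19:00: 11:15–14:30, 15:00–19:00.
Keiko ∩ Vera: 10:15–11:00, 11:30–12:00, 14:15–19:00.
Keiko ∩ Vera ∩ Oksana: 11:30–12:00, 14:15–14:30, 15:00–19:00.
Keiko ∩ Vera ∩ Oksana ∩ Zheng: 14:15–14:30, 16:45–19:00.
Windows ≥ 45 min: 16:45–19:00.
Latest start in the last window 16:45–19:00 is 19:00 − 45 min = 18:15.

18:15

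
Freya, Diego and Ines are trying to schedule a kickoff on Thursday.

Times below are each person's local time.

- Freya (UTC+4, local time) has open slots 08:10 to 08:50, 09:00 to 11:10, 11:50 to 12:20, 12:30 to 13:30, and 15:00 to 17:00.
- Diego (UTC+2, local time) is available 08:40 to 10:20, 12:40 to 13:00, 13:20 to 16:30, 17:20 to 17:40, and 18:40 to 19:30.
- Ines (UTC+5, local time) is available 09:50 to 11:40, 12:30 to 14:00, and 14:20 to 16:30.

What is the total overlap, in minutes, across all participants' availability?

Freya → UTC: 04:10–04:50, 05:00–07:10, 07:50–08:20, 08:30–09:30, 11:00–13:00.
Diego → UTC: 06:40–08:20, 10:40–11:00, 11:20–14:30, 15:20–15:40, 16:40–17:30.
Ines → UTC: 04:50–06:40, 07:30–09:00, 09:20–11:30.
Freya ∩ Diego: 06:40–07:10, 07:50–08:20, 11:20–13:00.
Freya ∩ Diego ∩ Ines: 07:50–08:20, 11:20–11:30.
Total common minutes: 30 + 10 = 40.

40 minutes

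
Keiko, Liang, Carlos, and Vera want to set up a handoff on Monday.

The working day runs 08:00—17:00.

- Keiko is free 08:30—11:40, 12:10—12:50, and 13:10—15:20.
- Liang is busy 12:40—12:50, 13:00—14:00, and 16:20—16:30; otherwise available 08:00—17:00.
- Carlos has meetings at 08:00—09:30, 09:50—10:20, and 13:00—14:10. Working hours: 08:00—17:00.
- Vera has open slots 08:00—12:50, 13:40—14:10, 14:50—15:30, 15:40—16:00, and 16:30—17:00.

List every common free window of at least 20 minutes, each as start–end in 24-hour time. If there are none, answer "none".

09:30–09:50, 10:20–11:40, 12:10–12:40, 14:50–15:20

Liang free within 08:00–17:00: 08:00–12:40, 12:50–13:00, 14:00–16:20, 16:30–17:00.
Carlos free within 08:00–17:00: 09:30–09:50, 10:20–13:00, 14:10–17:00.
Keiko ∩ Liang: 08:30–11:40, 12:10–12:40, 14:00–15:20.
Keiko ∩ Liang ∩ Carlos: 09:30–09:50, 10:20–11:40, 12:10–12:40, 14:10–15:20.
Keiko ∩ Liang ∩ Carlos ∩ Vera: 09:30–09:50, 10:20–11:40, 12:10–12:40, 14:50–15:20.
Windows ≥ 20 min: 09:30–09:50, 10:20–11:40, 12:10–12:40, 14:50–15:20.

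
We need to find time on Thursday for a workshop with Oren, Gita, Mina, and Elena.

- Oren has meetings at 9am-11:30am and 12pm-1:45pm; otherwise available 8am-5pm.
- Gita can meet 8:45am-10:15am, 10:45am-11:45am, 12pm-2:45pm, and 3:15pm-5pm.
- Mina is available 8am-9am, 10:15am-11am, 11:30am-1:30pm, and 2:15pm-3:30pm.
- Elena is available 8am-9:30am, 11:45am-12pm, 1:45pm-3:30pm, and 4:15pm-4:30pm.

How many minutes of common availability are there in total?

Oren free within 08:00–17:00: 08:00–09:00, 11:30–12:00, 13:45–17:00.
Oren ∩ Gita: 08:45–09:00, 11:30–11:45, 13:45–14:45, 15:15–17:00.
Oren ∩ Gita ∩ Mina: 08:45–09:00, 11:30–11:45, 14:15–14:45, 15:15–15:30.
Oren ∩ Gita ∩ Mina ∩ Elena: 08:45–09:00, 14:15–14:45, 15:15–15:30.
Total common minutes: 15 + 30 + 15 = 60.

60 minutes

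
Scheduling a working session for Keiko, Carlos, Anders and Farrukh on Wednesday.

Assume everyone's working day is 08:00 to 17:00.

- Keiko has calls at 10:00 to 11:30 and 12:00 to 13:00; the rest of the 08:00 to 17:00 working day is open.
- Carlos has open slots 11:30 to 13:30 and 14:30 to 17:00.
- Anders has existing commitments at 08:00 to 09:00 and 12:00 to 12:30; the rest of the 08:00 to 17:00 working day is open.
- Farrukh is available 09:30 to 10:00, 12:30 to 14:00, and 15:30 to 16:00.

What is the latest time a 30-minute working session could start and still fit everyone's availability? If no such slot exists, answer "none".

15:30

Keiko free within 08:00–17:00: 08:00–10:00, 11:30–12:00, 13:00–17:00.
Anders free within 08:00–17:00: 09:00–12:00, 12:30–17:00.
Keiko ∩ Carlos: 11:30–12:00, 13:00–13:30, 14:30–17:00.
Keiko ∩ Carlos ∩ Anders: 11:30–12:00, 13:00–13:30, 14:30–17:00.
Keiko ∩ Carlos ∩ Anders ∩ Farrukh: 13:00–13:30, 15:30–16:00.
Windows ≥ 30 min: 13:00–13:30, 15:30–16:00.
Latest start in the last window 15:30–16:00 is 16:00 − 30 min = 15:30.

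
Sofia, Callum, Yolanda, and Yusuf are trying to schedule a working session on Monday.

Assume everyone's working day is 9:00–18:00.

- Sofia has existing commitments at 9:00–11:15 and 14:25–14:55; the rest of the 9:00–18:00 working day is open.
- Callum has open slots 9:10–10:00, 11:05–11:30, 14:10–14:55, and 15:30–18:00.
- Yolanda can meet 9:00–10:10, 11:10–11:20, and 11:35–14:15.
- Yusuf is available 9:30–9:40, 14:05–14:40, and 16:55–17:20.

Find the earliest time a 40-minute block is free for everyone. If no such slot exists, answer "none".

Sofia free within 09:00–18:00: 11:15–14:25, 14:55–18:00.
Sofia ∩ Callum: 11:15–11:30, 14:10–14:25, 15:30–18:00.
Sofia ∩ Callum ∩ Yolanda: 11:15–11:20, 14:10–14:15.
Sofia ∩ Callum ∩ Yolanda ∩ Yusuf: 14:10–14:15.
Windows ≥ 40 min: (none).

none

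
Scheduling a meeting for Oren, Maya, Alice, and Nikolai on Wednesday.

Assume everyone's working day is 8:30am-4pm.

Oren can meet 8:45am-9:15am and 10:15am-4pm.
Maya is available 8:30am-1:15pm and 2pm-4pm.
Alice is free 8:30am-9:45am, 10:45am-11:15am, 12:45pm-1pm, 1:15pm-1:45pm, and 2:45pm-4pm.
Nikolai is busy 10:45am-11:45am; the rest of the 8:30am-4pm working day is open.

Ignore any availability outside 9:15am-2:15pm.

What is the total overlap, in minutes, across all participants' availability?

15 minutes

Nikolai free within 08:30–16:00: 08:30–10:45, 11:45–16:00.
Oren ∩ Maya: 08:45–09:15, 10:15–13:15, 14:00–16:00.
Oren ∩ Maya ∩ Alice: 08:45–09:15, 10:45–11:15, 12:45–13:00, 14:45–16:00.
Oren ∩ Maya ∩ Alice ∩ Nikolai: 08:45–09:15, 12:45–13:00, 14:45–16:00.
Restricted to 09:15–14:15: 12:45–13:00.
Total common minutes: 15.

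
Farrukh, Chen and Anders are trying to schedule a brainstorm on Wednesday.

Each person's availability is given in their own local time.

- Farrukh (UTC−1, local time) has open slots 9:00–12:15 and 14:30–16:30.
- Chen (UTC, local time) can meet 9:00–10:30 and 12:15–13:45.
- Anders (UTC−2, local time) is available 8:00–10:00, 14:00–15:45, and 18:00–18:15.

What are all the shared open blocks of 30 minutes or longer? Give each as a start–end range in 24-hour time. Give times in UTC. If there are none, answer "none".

Farrukh → UTC: 10:00–13:15, 15:30–17:30.
Chen → UTC: 09:00–10:30, 12:15–13:45.
Anders → UTC: 10:00–12:00, 16:00–17:45, 20:00–20:15.
Farrukh ∩ Chen: 10:00–10:30, 12:15–13:15.
Farrukh ∩ Chen ∩ Anders: 10:00–10:30.
Windows ≥ 30 min: 10:00–10:30.

10:00–10:30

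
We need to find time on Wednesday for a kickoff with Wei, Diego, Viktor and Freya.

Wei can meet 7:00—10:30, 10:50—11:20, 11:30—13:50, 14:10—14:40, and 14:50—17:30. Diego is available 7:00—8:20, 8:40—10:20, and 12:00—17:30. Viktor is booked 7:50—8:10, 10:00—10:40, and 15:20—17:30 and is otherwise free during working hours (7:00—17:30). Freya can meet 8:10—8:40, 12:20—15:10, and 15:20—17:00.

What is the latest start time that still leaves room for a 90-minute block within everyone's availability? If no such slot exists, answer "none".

Viktor free within 07:00–17:30: 07:00–07:50, 08:10–10:00, 10:40–15:20.
Wei ∩ Diego: 07:00–08:20, 08:40–10:20, 12:00–13:50, 14:10–14:40, 14:50–17:30.
Wei ∩ Diego ∩ Viktor: 07:00–07:50, 08:10–08:20, 08:40–10:00, 12:00–13:50, 14:10–14:40, 14:50–15:20.
Wei ∩ Diego ∩ Viktor ∩ Freya: 08:10–08:20, 12:20–13:50, 14:10–14:40, 14:50–15:10.
Windows ≥ 90 min: 12:20–13:50.
Latest start in the last window 12:20–13:50 is 13:50 − 90 min = 12:20.

12:20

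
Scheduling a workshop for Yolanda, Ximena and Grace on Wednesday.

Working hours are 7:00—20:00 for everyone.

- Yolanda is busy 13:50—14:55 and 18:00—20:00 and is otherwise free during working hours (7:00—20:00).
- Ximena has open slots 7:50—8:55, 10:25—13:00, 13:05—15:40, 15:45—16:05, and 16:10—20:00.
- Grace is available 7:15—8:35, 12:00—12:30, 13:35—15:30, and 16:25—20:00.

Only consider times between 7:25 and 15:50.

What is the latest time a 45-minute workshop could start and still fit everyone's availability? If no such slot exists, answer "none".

Yolanda free within 07:00–20:00: 07:00–13:50, 14:55–18:00.
Yolanda ∩ Ximena: 07:50–08:55, 10:25–13:00, 13:05–13:50, 14:55–15:40, 15:45–16:05, 16:10–18:00.
Yolanda ∩ Ximena ∩ Grace: 07:50–08:35, 12:00–12:30, 13:35–13:50, 14:55–15:30, 16:25–18:00.
Restricted to 07:25–15:50: 07:50–08:35, 12:00–12:30, 13:35–13:50, 14:55–15:30.
Windows ≥ 45 min: 07:50–08:35.
Latest start in the last window 07:50–08:35 is 08:35 − 45 min = 07:50.

07:50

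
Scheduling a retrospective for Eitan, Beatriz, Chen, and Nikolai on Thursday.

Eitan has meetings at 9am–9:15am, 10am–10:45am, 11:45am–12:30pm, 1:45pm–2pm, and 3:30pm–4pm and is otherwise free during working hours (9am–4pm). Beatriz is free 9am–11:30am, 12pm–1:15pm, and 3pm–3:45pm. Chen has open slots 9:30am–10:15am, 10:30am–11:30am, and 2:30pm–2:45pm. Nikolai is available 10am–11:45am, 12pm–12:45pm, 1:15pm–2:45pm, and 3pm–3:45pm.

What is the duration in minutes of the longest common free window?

45 minutes

Eitan free within 09:00–16:00: 09:15–10:00, 10:45–11:45, 12:30–13:45, 14:00–15:30.
Eitan ∩ Beatriz: 09:15–10:00, 10:45–11:30, 12:30–13:15, 15:00–15:30.
Eitan ∩ Beatriz ∩ Chen: 09:30–10:00, 10:45–11:30.
Eitan ∩ Beatriz ∩ Chen ∩ Nikolai: 10:45–11:30.
Single common window of 45 minutes.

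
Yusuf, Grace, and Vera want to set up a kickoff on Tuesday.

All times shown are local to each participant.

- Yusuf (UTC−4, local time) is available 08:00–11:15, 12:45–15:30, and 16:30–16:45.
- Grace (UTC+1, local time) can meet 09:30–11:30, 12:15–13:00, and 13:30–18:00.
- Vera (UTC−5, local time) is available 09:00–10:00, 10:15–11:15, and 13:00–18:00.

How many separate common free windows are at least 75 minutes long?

Yusuf → UTC: 12:00–15:15, 16:45–19:30, 20:30–20:45.
Grace → UTC: 08:30–10:30, 11:15–12:00, 12:30–17:00.
Vera → UTC: 14:00–15:00, 15:15–16:15, 18:00–23:00.
Yusuf ∩ Grace: 12:30–15:15, 16:45–17:00.
Yusuf ∩ Grace ∩ Vera: 14:00–15:00.
Windows ≥ 75 min: (none).
That's 0 windows.

0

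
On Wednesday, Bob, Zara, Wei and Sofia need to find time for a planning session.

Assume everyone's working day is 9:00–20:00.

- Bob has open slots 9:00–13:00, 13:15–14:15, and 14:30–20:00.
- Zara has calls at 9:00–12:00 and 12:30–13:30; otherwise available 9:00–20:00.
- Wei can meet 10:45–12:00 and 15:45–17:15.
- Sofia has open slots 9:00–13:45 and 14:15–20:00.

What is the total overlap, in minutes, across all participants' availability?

90 minutes

Zara free within 09:00–20:00: 12:00–12:30, 13:30–20:00.
Bob ∩ Zara: 12:00–12:30, 13:30–14:15, 14:30–20:00.
Bob ∩ Zara ∩ Wei: 15:45–17:15.
Bob ∩ Zara ∩ Wei ∩ Sofia: 15:45–17:15.
Total common minutes: 90.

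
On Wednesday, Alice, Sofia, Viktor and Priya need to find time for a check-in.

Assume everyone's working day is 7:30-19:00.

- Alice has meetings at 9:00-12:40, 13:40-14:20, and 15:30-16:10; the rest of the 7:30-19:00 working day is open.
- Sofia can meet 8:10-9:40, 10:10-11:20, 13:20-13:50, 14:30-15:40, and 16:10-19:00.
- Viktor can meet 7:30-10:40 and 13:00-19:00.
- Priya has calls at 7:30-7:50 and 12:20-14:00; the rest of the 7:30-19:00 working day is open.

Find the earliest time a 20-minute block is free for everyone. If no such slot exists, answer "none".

Alice free within 07:30–19:00: 07:30–09:00, 12:40–13:40, 14:20–15:30, 16:10–19:00.
Priya free within 07:30–19:00: 07:50–12:20, 14:00–19:00.
Alice ∩ Sofia: 08:10–09:00, 13:20–13:40, 14:30–15:30, 16:10–19:00.
Alice ∩ Sofia ∩ Viktor: 08:10–09:00, 13:20–13:40, 14:30–15:30, 16:10–19:00.
Alice ∩ Sofia ∩ Viktor ∩ Priya: 08:10–09:00, 14:30–15:30, 16:10–19:00.
Windows ≥ 20 min: 08:10–09:00, 14:30–15:30, 16:10–19:00.
Earliest such window starts at 08:10.

08:10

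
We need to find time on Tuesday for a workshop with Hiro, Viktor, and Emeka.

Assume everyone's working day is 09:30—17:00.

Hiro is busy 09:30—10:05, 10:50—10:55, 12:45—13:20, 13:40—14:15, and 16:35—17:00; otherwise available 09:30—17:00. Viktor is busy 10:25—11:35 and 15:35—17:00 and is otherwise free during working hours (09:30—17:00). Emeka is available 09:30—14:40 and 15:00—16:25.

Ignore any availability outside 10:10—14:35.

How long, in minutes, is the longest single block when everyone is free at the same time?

Hiro free within 09:30–17:00: 10:05–10:50, 10:55–12:45, 13:20–13:40, 14:15–16:35.
Viktor free within 09:30–17:00: 09:30–10:25, 11:35–15:35.
Hiro ∩ Viktor: 10:05–10:25, 11:35–12:45, 13:20–13:40, 14:15–15:35.
Hiro ∩ Viktor ∩ Emeka: 10:05–10:25, 11:35–12:45, 13:20–13:40, 14:15–14:40, 15:00–15:35.
Restricted to 10:10–14:35: 10:10–10:25, 11:35–12:45, 13:20–13:40, 14:15–14:35.
Common window lengths: 15, 70, 20, 20 min; longest is 70.

70 minutes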